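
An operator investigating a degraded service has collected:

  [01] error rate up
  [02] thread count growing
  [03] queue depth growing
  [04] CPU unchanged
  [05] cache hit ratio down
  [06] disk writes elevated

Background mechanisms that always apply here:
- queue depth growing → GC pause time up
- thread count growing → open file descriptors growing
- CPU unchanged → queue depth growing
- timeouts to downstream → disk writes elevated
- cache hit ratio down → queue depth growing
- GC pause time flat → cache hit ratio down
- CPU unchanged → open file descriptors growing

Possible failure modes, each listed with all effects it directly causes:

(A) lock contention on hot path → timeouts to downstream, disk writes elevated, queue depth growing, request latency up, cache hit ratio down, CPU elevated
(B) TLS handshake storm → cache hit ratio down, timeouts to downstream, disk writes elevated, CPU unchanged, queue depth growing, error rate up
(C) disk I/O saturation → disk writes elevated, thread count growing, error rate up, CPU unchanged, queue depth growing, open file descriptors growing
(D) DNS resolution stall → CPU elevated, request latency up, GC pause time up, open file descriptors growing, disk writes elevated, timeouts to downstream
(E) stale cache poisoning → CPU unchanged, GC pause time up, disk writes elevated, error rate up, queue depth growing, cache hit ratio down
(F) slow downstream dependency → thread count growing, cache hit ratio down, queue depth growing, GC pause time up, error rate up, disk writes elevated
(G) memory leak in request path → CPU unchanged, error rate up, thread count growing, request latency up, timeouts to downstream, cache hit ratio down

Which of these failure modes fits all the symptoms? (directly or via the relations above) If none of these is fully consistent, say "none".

Testing each hypothesis:
(A) lock contention on hot path — fails on error rate up, thread count growing, CPU unchanged (predicts CPU elevated, not CPU unchanged)
(B) TLS handshake storm — error rate up ✓; thread count growing ✗; queue depth growing ✓; CPU unchanged ✓; cache hit ratio down ✓; disk writes elevated ✓
(C) disk I/O saturation — error rate up ✓; thread count growing ✓; queue depth growing ✓; CPU unchanged ✓; cache hit ratio down ✗; disk writes elevated ✓
(D) DNS resolution stall — error rate up ✗; thread count growing ✗; queue depth growing ✗; CPU unchanged ✗; cache hit ratio down ✗; disk writes elevated ✓
(E) stale cache poisoning — does not account for thread count growing
(F) slow downstream dependency — does not account for CPU unchanged
(G) memory leak in request path — error rate up ✓; thread count growing ✓; queue depth growing ✓ (by cache hit ratio down → queue depth growing); CPU unchanged ✓; cache hit ratio down ✓; disk writes elevated ✓ (by timeouts to downstream → disk writes elevated)
Only (G) is consistent with every observation.

G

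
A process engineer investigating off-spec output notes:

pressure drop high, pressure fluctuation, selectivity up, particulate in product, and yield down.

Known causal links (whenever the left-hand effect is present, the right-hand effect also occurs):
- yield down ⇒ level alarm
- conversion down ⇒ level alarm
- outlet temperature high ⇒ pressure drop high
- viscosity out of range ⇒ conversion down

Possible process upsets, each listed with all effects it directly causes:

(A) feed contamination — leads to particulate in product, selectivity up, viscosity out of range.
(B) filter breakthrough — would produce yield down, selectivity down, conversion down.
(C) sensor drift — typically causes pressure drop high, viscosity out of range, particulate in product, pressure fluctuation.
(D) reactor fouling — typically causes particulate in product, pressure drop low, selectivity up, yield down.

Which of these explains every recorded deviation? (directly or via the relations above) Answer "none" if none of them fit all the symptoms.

none

Checking each candidate against the observations:
(A) feed contamination — pressure drop high miss; pressure fluctuation miss; selectivity up match; particulate in product match; yield down miss
(B) filter breakthrough — fails on pressure drop high, pressure fluctuation, selectivity up, particulate in product (predicts selectivity down, not selectivity up)
(C) sensor drift — does not account for selectivity up, yield down
(D) reactor fouling — fails on pressure drop high, pressure fluctuation (predicts pressure drop low, not pressure drop high)
None of the listed candidates fits everything.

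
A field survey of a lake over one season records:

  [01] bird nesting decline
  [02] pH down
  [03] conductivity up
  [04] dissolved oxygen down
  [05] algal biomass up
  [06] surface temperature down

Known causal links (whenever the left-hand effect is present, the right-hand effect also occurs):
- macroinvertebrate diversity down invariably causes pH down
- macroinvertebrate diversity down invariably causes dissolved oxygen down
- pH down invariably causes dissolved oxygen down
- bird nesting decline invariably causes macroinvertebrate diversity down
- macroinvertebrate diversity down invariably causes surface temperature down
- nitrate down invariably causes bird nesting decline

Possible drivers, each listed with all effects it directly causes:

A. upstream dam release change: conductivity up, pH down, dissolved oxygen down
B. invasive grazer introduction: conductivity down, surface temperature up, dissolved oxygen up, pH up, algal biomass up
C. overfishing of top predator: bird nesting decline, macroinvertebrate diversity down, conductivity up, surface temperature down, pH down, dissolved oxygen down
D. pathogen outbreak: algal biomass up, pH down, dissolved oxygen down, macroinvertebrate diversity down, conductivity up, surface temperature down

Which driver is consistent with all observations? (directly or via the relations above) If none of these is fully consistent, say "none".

For each candidate, compare predicted effects to what was observed:
(A) upstream dam release change — does not account for bird nesting decline, algal biomass up, surface temperature down
(B) invasive grazer introduction — fails on bird nesting decline, pH down, conductivity up, dissolved oxygen down, surface temperature down (predicts pH up, not pH down; predicts conductivity down, not conductivity up; predicts dissolved oxygen up, not dissolved oxygen down; predicts surface temperature up, not surface temperature down)
(C) overfishing of top predator — bird nesting decline yes; pH down yes; conductivity up yes; dissolved oxygen down yes; algal biomass up NO; surface temperature down yes
(D) pathogen outbreak — bird nesting decline NO; pH down yes; conductivity up yes; dissolved oxygen down yes; algal biomass up yes; surface temperature down yes
Every candidate fails on at least one observation.

none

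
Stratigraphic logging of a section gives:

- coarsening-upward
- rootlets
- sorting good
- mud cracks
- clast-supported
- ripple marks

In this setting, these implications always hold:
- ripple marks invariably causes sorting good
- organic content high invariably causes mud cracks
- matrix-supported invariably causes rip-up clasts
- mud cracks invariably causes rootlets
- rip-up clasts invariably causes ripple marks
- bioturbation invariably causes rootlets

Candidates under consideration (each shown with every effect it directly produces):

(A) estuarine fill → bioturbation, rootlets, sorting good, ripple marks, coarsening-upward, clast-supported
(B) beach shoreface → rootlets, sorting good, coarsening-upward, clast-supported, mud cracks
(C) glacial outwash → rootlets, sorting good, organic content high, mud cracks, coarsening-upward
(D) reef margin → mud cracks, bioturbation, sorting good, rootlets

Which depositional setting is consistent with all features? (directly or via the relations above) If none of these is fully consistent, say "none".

none

Checking each candidate against the observations:
(A) estuarine fill — does not account for mud cracks
(B) beach shoreface — coarsening-upward yes; rootlets yes; sorting good yes; mud cracks yes; clast-supported yes; ripple marks NO
(C) glacial outwash — does not account for clast-supported, ripple marks
(D) reef margin — does not account for coarsening-upward, clast-supported, ripple marks
None of the listed candidates fits everything.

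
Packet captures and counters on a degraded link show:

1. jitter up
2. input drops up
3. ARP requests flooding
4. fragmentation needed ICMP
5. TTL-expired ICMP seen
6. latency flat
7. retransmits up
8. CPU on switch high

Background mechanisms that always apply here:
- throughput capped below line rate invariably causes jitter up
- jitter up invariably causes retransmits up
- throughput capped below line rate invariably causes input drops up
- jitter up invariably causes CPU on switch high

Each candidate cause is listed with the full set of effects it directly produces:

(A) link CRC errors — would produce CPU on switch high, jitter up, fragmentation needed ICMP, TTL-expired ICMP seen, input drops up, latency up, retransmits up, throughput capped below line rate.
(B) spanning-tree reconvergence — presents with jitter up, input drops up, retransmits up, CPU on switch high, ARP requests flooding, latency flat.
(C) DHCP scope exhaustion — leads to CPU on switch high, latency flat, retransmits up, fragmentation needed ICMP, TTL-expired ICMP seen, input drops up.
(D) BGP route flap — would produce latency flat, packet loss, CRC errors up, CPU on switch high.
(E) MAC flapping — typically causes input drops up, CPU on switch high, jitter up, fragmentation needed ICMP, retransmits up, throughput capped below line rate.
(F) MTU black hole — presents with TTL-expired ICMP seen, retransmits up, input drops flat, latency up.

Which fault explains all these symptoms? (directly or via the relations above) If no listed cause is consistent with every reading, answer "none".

Checking each candidate against the observations:
(A) link CRC errors — jitter up ✓; input drops up ✓; ARP requests flooding ✗; fragmentation needed ICMP ✓; TTL-expired ICMP seen ✓; latency flat ✗; retransmits up ✓; CPU on switch high ✓
(B) spanning-tree reconvergence — jitter up ✓; input drops up ✓; ARP requests flooding ✓; fragmentation needed ICMP ✗; TTL-expired ICMP seen ✗; latency flat ✓; retransmits up ✓; CPU on switch high ✓
(C) DHCP scope exhaustion — does not account for jitter up, ARP requests flooding
(D) BGP route flap — jitter up ✗; input drops up ✗; ARP requests flooding ✗; fragmentation needed ICMP ✗; TTL-expired ICMP seen ✗; latency flat ✓; retransmits up ✗; CPU on switch high ✓
(E) MAC flapping — does not account for ARP requests flooding, TTL-expired ICMP seen, latency flat
(F) MTU black hole — fails on jitter up, input drops up, ARP requests flooding, fragmentation needed ICMP, latency flat, CPU on switch high (predicts input drops flat, not input drops up; predicts latency up, not latency flat)
Every candidate fails on at least one observation.

none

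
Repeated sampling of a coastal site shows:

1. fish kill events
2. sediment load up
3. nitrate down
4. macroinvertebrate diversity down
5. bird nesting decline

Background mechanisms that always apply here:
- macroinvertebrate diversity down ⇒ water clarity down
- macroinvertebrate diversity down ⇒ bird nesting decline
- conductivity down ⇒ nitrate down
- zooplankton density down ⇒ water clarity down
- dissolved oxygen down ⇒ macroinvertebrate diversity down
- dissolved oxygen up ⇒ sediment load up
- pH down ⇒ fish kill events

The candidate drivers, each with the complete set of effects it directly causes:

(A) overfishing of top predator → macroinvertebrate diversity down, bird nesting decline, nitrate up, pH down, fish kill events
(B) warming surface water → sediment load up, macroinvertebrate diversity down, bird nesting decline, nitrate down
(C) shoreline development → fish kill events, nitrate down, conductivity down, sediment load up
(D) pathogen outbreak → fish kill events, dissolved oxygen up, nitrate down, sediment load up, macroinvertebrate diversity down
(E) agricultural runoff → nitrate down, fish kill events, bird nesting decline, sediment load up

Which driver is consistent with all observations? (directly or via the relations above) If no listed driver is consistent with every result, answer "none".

D

Checking each candidate against the observations:
(A) overfishing of top predator — fish kill events match; sediment load up miss; nitrate down miss; macroinvertebrate diversity down match; bird nesting decline match
(B) warming surface water — fish kill events miss; sediment load up match; nitrate down match; macroinvertebrate diversity down match; bird nesting decline match
(C) shoreline development — does not account for macroinvertebrate diversity down, bird nesting decline
(D) pathogen outbreak — fish kill events match; sediment load up match; nitrate down match; macroinvertebrate diversity down match; bird nesting decline match (by macroinvertebrate diversity down → bird nesting decline)
(E) agricultural runoff — fish kill events match; sediment load up match; nitrate down match; macroinvertebrate diversity down miss; bird nesting decline match
Only (D) is consistent with every observation.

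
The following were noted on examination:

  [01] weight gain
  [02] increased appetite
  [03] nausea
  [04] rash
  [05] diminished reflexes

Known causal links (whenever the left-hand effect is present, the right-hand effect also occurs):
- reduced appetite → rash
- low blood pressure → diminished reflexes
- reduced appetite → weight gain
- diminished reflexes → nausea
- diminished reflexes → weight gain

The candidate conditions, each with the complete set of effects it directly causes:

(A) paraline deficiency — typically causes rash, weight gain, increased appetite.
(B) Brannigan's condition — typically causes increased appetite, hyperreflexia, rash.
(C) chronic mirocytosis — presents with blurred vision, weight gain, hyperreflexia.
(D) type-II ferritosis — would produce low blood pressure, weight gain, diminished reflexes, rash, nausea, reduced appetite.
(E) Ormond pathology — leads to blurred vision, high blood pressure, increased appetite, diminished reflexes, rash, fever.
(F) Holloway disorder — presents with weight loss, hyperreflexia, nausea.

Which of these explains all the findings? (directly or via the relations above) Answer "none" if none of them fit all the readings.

Checking each candidate against the observations:
(A) paraline deficiency — weight gain match; increased appetite match; nausea miss; rash match; diminished reflexes miss
(B) Brannigan's condition — weight gain miss; increased appetite match; nausea miss; rash match; diminished reflexes miss
(C) chronic mirocytosis — weight gain match; increased appetite miss; nausea miss; rash miss; diminished reflexes miss
(D) type-II ferritosis — fails on increased appetite (predicts reduced appetite, not increased appetite)
(E) Ormond pathology — accounts for every observation (weight gain through diminished reflexes → weight gain)
(F) Holloway disorder — fails on weight gain, increased appetite, rash, diminished reflexes (predicts weight loss, not weight gain; predicts hyperreflexia, not diminished reflexes)
(E) alone accounts for all the evidence.

E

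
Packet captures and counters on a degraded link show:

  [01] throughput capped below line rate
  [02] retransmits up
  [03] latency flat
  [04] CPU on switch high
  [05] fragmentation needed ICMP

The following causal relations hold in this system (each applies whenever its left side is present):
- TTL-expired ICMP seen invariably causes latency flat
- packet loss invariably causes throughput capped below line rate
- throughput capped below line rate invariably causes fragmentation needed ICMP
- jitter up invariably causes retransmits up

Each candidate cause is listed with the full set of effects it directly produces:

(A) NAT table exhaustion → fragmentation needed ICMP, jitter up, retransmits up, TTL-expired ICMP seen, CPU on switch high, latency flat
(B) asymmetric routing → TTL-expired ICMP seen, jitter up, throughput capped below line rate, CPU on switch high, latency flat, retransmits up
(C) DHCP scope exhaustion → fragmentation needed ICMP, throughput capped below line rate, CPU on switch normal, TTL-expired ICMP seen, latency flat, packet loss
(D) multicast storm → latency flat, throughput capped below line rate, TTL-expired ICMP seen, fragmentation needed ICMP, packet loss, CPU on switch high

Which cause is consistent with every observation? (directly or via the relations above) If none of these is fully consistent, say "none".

B

Per-candidate check:
(A) NAT table exhaustion — does not account for throughput capped below line rate
(B) asymmetric routing — accounts for every observation (fragmentation needed ICMP via throughput capped below line rate → fragmentation needed ICMP)
(C) DHCP scope exhaustion — throughput capped below line rate yes; retransmits up NO; latency flat yes; CPU on switch high NO; fragmentation needed ICMP yes
(D) multicast storm — throughput capped below line rate yes; retransmits up NO; latency flat yes; CPU on switch high yes; fragmentation needed ICMP yes
(B) alone accounts for all the evidence.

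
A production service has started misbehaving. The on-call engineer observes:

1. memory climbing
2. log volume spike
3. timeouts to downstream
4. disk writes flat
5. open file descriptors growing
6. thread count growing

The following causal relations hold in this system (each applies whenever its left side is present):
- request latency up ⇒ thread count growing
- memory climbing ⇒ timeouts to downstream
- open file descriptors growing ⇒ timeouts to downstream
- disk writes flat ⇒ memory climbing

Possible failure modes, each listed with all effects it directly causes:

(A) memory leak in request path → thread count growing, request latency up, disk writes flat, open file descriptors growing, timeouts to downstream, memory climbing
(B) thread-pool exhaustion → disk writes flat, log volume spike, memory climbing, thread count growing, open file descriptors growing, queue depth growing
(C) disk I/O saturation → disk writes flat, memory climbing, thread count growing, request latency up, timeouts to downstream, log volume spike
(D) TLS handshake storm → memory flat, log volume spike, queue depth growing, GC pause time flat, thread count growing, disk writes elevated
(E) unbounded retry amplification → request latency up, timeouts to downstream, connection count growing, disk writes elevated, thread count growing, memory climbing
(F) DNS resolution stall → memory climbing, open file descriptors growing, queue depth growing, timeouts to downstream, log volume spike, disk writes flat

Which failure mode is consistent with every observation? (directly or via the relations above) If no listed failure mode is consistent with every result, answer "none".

For each candidate, compare predicted effects to what was observed:
(A) memory leak in request path — does not account for log volume spike
(B) thread-pool exhaustion — memory climbing match; log volume spike match; timeouts to downstream match (by memory climbing → timeouts to downstream); disk writes flat match; open file descriptors growing match; thread count growing match
(C) disk I/O saturation — does not account for open file descriptors growing
(D) TLS handshake storm — memory climbing miss; log volume spike match; timeouts to downstream miss; disk writes flat miss; open file descriptors growing miss; thread count growing match
(E) unbounded retry amplification — fails on log volume spike, disk writes flat, open file descriptors growing (predicts disk writes elevated, not disk writes flat)
(F) DNS resolution stall — memory climbing match; log volume spike match; timeouts to downstream match; disk writes flat match; open file descriptors growing match; thread count growing miss
Only (B) is consistent with every observation.

B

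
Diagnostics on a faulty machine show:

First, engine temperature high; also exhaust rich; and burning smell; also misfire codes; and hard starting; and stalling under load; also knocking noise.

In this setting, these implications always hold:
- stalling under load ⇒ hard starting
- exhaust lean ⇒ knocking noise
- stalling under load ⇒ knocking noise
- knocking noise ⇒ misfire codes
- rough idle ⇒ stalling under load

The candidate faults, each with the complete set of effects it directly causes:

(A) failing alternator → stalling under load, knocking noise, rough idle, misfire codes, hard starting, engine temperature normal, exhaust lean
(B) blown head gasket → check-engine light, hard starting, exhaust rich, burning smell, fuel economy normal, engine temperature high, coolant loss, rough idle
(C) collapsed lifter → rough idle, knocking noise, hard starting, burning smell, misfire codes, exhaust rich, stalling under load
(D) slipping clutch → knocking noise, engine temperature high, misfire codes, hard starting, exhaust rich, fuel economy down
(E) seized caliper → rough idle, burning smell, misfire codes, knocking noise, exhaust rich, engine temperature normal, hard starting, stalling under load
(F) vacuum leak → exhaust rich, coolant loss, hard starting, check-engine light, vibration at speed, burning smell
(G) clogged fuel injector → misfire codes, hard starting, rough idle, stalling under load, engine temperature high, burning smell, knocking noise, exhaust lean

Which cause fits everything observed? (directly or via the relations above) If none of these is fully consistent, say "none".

B

For each candidate, compare predicted effects to what was observed:
(A) failing alternator — engine temperature high -; exhaust rich -; burning smell -; misfire codes +; hard starting +; stalling under load +; knocking noise +
(B) blown head gasket — engine temperature high +; exhaust rich +; burning smell +; misfire codes + (via rough idle → stalling under load → knocking noise → misfire codes); hard starting +; stalling under load + (via rough idle → stalling under load); knocking noise + (via rough idle → stalling under load → knocking noise)
(C) collapsed lifter — engine temperature high -; exhaust rich +; burning smell +; misfire codes +; hard starting +; stalling under load +; knocking noise +
(D) slipping clutch — engine temperature high +; exhaust rich +; burning smell -; misfire codes +; hard starting +; stalling under load -; knocking noise +
(E) seized caliper — engine temperature high -; exhaust rich +; burning smell +; misfire codes +; hard starting +; stalling under load +; knocking noise +
(F) vacuum leak — does not account for engine temperature high, misfire codes, stalling under load, knocking noise
(G) clogged fuel injector — engine temperature high +; exhaust rich -; burning smell +; misfire codes +; hard starting +; stalling under load +; knocking noise +
(B) alone accounts for all the evidence.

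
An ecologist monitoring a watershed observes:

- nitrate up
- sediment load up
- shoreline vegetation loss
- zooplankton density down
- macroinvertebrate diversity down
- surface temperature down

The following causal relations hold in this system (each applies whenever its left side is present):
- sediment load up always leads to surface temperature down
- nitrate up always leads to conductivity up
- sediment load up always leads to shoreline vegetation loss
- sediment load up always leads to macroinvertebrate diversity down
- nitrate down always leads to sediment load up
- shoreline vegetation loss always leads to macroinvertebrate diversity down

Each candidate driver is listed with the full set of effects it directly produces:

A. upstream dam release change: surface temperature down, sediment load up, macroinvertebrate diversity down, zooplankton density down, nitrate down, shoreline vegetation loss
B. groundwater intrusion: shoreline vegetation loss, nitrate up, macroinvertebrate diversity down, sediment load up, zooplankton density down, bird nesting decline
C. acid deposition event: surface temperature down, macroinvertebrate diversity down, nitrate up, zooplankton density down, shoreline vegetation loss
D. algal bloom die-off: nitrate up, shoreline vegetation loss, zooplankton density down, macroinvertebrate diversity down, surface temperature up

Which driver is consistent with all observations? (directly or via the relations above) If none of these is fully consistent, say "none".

B

Testing each hypothesis:
(A) upstream dam release change — nitrate up NO; sediment load up yes; shoreline vegetation loss yes; zooplankton density down yes; macroinvertebrate diversity down yes; surface temperature down yes
(B) groundwater intrusion — accounts for every observation (surface temperature down by sediment load up → surface temperature down)
(C) acid deposition event — does not account for sediment load up
(D) algal bloom die-off — nitrate up yes; sediment load up NO; shoreline vegetation loss yes; zooplankton density down yes; macroinvertebrate diversity down yes; surface temperature down NO
Only (B) is consistent with every observation.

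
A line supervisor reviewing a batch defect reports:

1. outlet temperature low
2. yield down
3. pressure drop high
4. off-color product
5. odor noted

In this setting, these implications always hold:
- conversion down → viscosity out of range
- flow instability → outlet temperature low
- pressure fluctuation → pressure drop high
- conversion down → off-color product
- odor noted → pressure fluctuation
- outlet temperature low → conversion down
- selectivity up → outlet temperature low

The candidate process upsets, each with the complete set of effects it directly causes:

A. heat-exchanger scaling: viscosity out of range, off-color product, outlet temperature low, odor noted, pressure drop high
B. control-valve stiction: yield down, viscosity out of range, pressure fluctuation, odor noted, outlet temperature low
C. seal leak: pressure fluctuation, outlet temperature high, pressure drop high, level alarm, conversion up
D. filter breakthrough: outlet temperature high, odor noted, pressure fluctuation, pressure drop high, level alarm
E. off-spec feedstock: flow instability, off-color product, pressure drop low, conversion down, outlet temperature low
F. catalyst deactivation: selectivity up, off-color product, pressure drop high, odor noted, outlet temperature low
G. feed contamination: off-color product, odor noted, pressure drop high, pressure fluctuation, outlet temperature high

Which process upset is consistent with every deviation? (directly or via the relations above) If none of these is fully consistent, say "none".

B

Testing each hypothesis:
(A) heat-exchanger scaling — outlet temperature low yes; yield down NO; pressure drop high yes; off-color product yes; odor noted yes
(B) control-valve stiction — accounts for every observation (pressure drop high through pressure fluctuation → pressure drop high)
(C) seal leak — outlet temperature low NO; yield down NO; pressure drop high yes; off-color product NO; odor noted NO
(D) filter breakthrough — fails on outlet temperature low, yield down, off-color product (predicts outlet temperature high, not outlet temperature low)
(E) off-spec feedstock — fails on yield down, pressure drop high, odor noted (predicts pressure drop low, not pressure drop high)
(F) catalyst deactivation — does not account for yield down
(G) feed contamination — fails on outlet temperature low, yield down (predicts outlet temperature high, not outlet temperature low)
(B) alone accounts for all the evidence.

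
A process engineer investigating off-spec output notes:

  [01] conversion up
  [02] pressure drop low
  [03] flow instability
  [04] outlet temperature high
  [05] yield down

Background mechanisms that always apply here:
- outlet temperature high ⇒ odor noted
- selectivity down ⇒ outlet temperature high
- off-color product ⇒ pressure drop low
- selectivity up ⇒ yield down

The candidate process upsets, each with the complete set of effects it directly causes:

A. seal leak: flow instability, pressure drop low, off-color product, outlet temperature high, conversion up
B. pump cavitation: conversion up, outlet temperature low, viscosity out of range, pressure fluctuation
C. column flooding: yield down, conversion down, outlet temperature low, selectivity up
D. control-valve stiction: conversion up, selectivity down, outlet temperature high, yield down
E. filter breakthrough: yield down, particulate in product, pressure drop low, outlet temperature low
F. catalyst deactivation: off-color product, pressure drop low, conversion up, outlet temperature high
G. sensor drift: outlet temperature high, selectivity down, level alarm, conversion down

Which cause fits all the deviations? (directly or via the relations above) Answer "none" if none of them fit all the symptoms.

none

Checking each candidate against the observations:
(A) seal leak — conversion up match; pressure drop low match; flow instability match; outlet temperature high match; yield down miss
(B) pump cavitation — fails on pressure drop low, flow instability, outlet temperature high, yield down (predicts outlet temperature low, not outlet temperature high)
(C) column flooding — conversion up miss; pressure drop low miss; flow instability miss; outlet temperature high miss; yield down match
(D) control-valve stiction — conversion up match; pressure drop low miss; flow instability miss; outlet temperature high match; yield down match
(E) filter breakthrough — fails on conversion up, flow instability, outlet temperature high (predicts outlet temperature low, not outlet temperature high)
(F) catalyst deactivation — conversion up match; pressure drop low match; flow instability miss; outlet temperature high match; yield down miss
(G) sensor drift — fails on conversion up, pressure drop low, flow instability, yield down (predicts conversion down, not conversion up)
No candidate is consistent with all observations.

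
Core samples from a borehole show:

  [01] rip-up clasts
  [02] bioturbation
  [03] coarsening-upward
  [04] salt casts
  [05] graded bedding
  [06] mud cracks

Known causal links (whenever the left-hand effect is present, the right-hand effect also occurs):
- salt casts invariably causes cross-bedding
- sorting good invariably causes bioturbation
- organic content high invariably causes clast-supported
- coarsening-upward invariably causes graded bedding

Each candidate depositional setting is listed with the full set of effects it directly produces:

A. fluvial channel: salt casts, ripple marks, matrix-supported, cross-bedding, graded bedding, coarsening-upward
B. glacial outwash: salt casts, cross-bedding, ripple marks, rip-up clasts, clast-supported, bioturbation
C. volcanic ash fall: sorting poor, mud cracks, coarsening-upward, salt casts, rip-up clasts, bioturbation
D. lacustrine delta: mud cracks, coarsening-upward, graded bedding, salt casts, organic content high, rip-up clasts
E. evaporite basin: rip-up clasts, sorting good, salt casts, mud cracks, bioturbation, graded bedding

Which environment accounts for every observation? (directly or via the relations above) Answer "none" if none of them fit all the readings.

For each candidate, compare predicted effects to what was observed:
(A) fluvial channel — rip-up clasts miss; bioturbation miss; coarsening-upward match; salt casts match; graded bedding match; mud cracks miss
(B) glacial outwash — does not account for coarsening-upward, graded bedding, mud cracks
(C) volcanic ash fall — accounts for every observation (graded bedding through coarsening-upward → graded bedding)
(D) lacustrine delta — rip-up clasts match; bioturbation miss; coarsening-upward match; salt casts match; graded bedding match; mud cracks match
(E) evaporite basin — rip-up clasts match; bioturbation match; coarsening-upward miss; salt casts match; graded bedding match; mud cracks match
(C) alone accounts for all the evidence.

C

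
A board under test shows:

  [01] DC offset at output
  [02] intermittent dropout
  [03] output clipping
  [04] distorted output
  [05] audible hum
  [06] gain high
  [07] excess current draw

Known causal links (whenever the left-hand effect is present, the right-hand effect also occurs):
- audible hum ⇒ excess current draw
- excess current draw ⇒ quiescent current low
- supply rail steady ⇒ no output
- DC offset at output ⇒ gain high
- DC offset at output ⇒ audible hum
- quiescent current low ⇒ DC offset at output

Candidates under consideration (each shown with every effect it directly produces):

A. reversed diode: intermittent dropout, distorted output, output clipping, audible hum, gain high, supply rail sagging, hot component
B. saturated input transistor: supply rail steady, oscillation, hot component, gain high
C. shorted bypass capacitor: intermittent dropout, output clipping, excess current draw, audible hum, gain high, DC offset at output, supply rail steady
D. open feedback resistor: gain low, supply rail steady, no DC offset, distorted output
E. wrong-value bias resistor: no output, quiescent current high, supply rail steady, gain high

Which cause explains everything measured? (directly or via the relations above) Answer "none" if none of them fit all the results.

A

Checking each candidate against the observations:
(A) reversed diode — accounts for every observation (DC offset at output by audible hum → excess current draw → quiescent current low → DC offset at output)
(B) saturated input transistor — does not account for DC offset at output, intermittent dropout, output clipping, distorted output, audible hum, excess current draw
(C) shorted bypass capacitor — DC offset at output match; intermittent dropout match; output clipping match; distorted output miss; audible hum match; gain high match; excess current draw match
(D) open feedback resistor — fails on DC offset at output, intermittent dropout, output clipping, audible hum, gain high, excess current draw (predicts no DC offset, not DC offset at output; predicts gain low, not gain high)
(E) wrong-value bias resistor — does not account for DC offset at output, intermittent dropout, output clipping, distorted output, audible hum, excess current draw
(A) alone accounts for all the evidence.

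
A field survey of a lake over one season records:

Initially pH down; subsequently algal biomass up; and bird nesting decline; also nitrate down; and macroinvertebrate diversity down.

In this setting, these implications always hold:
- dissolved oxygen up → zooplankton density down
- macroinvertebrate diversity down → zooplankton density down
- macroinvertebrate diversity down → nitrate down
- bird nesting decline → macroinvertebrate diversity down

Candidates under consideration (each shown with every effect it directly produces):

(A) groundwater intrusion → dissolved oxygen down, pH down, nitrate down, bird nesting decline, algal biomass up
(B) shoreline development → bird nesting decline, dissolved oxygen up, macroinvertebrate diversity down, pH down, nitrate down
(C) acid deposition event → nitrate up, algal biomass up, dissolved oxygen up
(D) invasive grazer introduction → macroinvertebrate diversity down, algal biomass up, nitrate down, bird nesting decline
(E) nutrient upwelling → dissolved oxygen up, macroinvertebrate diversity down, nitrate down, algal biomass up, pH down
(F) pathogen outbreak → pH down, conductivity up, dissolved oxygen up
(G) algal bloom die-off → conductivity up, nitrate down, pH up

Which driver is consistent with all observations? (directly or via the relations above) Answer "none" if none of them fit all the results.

A

Testing each hypothesis:
(A) groundwater intrusion — accounts for every observation (macroinvertebrate diversity down through bird nesting decline → macroinvertebrate diversity down)
(B) shoreline development — pH down ✓; algal biomass up ✗; bird nesting decline ✓; nitrate down ✓; macroinvertebrate diversity down ✓
(C) acid deposition event — pH down ✗; algal biomass up ✓; bird nesting decline ✗; nitrate down ✗; macroinvertebrate diversity down ✗
(D) invasive grazer introduction — does not account for pH down
(E) nutrient upwelling — pH down ✓; algal biomass up ✓; bird nesting decline ✗; nitrate down ✓; macroinvertebrate diversity down ✓
(F) pathogen outbreak — does not account for algal biomass up, bird nesting decline, nitrate down, macroinvertebrate diversity down
(G) algal bloom die-off — pH down ✗; algal biomass up ✗; bird nesting decline ✗; nitrate down ✓; macroinvertebrate diversity down ✗
(A) alone accounts for all the evidence.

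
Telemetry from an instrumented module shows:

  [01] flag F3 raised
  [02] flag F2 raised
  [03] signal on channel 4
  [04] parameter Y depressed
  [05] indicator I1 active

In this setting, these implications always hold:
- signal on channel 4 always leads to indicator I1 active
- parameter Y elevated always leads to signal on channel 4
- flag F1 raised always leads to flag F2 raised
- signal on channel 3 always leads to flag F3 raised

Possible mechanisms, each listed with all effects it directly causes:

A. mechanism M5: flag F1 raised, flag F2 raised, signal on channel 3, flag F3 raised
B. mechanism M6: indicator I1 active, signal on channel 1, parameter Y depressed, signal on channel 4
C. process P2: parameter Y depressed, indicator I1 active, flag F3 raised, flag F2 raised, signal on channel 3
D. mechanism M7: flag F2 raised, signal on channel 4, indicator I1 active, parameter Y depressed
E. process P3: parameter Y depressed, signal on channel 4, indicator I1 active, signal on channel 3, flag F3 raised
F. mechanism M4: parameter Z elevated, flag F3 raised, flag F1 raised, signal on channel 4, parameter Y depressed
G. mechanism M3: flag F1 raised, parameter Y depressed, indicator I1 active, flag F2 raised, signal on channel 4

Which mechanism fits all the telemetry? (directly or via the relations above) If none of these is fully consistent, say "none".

F

Checking each candidate against the observations:
(A) mechanism M5 — flag F3 raised +; flag F2 raised +; signal on channel 4 -; parameter Y depressed -; indicator I1 active -
(B) mechanism M6 — does not account for flag F3 raised, flag F2 raised
(C) process P2 — does not account for signal on channel 4
(D) mechanism M7 — does not account for flag F3 raised
(E) process P3 — does not account for flag F2 raised
(F) mechanism M4 — accounts for every observation (flag F2 raised via flag F1 raised → flag F2 raised)
(G) mechanism M3 — flag F3 raised -; flag F2 raised +; signal on channel 4 +; parameter Y depressed +; indicator I1 active +
Only (F) is consistent with every observation.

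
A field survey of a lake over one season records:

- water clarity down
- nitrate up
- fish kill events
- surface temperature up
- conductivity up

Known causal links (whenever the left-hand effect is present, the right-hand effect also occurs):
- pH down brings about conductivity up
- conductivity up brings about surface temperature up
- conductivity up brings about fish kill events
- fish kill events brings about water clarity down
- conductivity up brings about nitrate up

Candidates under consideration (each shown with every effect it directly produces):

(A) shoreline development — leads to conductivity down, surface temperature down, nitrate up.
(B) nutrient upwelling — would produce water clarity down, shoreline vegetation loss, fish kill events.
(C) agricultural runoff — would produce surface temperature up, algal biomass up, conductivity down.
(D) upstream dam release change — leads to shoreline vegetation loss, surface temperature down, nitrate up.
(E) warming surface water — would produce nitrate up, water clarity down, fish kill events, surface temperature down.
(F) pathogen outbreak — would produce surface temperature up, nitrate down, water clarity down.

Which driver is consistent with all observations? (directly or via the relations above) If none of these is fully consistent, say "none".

none

Testing each hypothesis:
(A) shoreline development — water clarity down ✗; nitrate up ✓; fish kill events ✗; surface temperature up ✗; conductivity up ✗
(B) nutrient upwelling — does not account for nitrate up, surface temperature up, conductivity up
(C) agricultural runoff — fails on water clarity down, nitrate up, fish kill events, conductivity up (predicts conductivity down, not conductivity up)
(D) upstream dam release change — water clarity down ✗; nitrate up ✓; fish kill events ✗; surface temperature up ✗; conductivity up ✗
(E) warming surface water — water clarity down ✓; nitrate up ✓; fish kill events ✓; surface temperature up ✗; conductivity up ✗
(F) pathogen outbreak — water clarity down ✓; nitrate up ✗; fish kill events ✗; surface temperature up ✓; conductivity up ✗
No candidate is consistent with all observations.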